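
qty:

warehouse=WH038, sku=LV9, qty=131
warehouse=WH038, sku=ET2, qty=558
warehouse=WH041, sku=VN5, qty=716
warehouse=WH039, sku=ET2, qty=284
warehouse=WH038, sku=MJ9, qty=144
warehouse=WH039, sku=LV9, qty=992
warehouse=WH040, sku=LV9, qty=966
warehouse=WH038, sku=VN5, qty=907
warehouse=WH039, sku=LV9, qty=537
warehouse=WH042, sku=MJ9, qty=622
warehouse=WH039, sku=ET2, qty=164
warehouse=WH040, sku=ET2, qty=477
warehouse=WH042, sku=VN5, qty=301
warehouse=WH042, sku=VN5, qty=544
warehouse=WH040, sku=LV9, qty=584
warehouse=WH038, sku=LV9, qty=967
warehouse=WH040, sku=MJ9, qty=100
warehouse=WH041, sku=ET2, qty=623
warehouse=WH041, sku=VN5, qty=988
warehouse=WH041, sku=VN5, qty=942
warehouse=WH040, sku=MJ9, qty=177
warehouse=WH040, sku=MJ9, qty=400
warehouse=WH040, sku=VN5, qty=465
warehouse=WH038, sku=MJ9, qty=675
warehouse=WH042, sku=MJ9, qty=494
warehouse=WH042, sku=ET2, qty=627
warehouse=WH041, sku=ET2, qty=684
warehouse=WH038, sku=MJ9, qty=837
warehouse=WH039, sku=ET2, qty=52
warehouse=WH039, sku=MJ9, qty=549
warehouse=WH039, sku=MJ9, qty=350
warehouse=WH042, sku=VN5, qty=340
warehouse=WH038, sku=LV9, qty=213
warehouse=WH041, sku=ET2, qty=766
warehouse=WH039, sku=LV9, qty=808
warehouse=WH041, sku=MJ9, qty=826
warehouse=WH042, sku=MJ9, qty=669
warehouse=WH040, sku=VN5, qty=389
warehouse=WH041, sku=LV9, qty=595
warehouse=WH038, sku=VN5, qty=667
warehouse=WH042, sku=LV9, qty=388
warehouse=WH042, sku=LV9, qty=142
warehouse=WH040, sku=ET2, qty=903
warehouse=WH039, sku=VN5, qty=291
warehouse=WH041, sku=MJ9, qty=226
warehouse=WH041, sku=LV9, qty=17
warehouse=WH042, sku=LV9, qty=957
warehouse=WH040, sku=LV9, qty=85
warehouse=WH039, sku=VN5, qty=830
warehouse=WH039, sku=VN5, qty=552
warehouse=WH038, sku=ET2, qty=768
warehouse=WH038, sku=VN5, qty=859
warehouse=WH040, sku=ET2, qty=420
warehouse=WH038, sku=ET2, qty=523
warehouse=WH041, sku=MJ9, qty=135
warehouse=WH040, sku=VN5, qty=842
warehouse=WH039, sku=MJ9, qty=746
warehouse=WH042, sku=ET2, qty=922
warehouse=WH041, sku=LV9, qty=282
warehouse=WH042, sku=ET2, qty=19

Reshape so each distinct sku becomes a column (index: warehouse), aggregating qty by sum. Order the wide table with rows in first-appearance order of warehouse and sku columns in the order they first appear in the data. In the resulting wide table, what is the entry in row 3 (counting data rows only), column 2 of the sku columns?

500

With rows in first-appearance order of warehouse, row 3 is warehouse=WH039. sku columns in first-appearance order: LV9, ET2, VN5, MJ9; column 2 is ET2.
Long rows with warehouse=WH039, sku=ET2: 284 + 164 + 52 = 500.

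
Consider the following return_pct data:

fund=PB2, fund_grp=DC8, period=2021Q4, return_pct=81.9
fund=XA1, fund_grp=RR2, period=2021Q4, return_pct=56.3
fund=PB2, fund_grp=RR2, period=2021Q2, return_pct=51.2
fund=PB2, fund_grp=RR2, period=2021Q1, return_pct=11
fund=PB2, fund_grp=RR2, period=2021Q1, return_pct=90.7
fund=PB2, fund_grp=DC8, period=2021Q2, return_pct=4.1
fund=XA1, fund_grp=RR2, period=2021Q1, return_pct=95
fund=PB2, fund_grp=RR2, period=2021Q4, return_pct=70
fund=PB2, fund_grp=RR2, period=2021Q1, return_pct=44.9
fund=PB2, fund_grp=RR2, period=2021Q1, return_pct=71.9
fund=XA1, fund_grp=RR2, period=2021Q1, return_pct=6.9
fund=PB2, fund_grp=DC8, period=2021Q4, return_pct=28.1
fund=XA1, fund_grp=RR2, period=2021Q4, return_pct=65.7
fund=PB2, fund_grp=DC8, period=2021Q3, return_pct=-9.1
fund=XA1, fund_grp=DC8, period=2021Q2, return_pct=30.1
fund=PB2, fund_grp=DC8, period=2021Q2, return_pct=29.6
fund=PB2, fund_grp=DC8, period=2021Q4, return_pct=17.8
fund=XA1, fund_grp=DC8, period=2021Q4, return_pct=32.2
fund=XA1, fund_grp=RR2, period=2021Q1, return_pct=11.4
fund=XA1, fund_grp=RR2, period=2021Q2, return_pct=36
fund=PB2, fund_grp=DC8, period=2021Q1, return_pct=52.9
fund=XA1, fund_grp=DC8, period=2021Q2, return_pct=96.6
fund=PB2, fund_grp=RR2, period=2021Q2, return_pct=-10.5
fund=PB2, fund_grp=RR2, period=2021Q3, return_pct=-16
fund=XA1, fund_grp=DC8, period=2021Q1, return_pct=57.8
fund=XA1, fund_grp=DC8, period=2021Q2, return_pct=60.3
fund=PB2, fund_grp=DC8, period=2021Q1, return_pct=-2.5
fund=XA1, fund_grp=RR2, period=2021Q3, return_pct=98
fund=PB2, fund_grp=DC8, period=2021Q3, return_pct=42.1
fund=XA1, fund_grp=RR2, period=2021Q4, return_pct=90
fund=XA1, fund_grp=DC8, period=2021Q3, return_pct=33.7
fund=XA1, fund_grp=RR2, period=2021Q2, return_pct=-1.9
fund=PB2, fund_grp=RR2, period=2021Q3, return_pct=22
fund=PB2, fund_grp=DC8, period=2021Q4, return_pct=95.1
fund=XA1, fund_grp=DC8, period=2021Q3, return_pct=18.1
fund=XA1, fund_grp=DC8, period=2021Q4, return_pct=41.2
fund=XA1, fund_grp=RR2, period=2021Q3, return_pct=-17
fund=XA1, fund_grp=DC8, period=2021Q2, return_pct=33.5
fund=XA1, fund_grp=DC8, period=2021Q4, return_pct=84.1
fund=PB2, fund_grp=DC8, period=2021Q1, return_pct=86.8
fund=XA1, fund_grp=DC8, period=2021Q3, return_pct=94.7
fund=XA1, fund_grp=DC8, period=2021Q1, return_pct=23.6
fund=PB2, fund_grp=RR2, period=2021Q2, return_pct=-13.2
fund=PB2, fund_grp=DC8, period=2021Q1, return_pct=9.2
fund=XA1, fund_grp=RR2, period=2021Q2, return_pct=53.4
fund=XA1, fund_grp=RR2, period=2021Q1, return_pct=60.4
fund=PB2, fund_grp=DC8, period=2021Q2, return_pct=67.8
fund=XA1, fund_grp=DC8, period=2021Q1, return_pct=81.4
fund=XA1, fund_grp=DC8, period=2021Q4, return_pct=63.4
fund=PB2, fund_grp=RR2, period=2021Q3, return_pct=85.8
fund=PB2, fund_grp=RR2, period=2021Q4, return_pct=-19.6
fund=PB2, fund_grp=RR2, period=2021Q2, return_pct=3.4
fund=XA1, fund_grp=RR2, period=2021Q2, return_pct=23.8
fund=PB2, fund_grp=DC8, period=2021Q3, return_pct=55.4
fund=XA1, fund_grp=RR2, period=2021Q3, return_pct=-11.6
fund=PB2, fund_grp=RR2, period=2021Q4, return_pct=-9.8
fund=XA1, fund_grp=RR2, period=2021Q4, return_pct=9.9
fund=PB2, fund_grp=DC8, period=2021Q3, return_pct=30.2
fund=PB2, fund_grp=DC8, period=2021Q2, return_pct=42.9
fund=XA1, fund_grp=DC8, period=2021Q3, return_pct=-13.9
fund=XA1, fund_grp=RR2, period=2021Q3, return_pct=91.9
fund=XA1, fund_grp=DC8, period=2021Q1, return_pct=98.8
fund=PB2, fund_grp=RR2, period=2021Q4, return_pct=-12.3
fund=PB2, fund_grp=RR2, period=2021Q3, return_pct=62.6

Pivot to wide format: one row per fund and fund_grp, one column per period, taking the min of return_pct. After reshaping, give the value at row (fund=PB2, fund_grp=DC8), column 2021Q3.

-9.1

Rows with fund=PB2, fund_grp=DC8 and period=2021Q3: return_pct values are -9.1, 42.1, 55.4, 30.2.
min(-9.1, 42.1, 55.4, 30.2) = -9.1.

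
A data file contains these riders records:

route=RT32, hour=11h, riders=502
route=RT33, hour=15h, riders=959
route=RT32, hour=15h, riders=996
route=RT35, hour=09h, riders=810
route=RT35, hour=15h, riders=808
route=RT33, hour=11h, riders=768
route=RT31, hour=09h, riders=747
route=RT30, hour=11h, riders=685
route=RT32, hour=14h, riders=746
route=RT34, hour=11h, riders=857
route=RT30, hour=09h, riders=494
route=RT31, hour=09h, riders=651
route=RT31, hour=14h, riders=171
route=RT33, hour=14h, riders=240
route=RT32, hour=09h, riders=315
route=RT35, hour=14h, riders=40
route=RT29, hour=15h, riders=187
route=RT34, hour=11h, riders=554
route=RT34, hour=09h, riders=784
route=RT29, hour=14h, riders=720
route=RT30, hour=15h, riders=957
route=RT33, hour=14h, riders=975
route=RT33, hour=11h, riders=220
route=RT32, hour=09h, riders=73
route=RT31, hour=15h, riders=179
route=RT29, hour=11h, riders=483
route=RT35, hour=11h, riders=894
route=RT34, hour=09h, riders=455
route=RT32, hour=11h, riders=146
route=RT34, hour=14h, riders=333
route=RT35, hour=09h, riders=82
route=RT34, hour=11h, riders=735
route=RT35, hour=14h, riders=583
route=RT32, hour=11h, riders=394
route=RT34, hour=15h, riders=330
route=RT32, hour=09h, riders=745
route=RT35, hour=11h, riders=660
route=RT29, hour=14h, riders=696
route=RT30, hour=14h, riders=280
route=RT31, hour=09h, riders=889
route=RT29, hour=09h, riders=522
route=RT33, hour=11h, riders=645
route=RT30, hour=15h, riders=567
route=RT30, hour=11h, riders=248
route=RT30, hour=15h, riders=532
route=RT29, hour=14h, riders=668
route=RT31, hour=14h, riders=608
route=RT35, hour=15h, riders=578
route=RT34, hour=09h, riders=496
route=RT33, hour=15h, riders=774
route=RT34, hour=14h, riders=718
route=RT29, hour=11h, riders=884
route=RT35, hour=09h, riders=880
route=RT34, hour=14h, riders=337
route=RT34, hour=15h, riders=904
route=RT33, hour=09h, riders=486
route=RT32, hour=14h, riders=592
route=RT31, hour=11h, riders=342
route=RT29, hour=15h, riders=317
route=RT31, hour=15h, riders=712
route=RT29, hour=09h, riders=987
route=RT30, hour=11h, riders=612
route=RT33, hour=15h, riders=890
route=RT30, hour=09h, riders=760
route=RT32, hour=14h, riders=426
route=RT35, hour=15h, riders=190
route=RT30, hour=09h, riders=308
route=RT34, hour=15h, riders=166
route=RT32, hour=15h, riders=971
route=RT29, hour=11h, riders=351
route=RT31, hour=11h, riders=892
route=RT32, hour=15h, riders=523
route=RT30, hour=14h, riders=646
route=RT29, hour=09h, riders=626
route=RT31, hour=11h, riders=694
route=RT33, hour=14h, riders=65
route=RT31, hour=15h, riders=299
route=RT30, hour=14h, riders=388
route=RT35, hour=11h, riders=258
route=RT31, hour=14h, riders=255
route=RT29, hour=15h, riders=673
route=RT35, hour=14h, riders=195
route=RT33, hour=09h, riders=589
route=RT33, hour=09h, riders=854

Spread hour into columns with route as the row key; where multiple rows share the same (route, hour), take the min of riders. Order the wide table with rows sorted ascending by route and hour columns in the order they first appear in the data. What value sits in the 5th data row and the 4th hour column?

With rows sorted ascending by route, row 5 is route=RT33. hour columns in first-appearance order: 11h, 15h, 09h, 14h; column 4 is 14h.
Long rows with route=RT33, hour=14h: min(240, 975, 65) = 65.

65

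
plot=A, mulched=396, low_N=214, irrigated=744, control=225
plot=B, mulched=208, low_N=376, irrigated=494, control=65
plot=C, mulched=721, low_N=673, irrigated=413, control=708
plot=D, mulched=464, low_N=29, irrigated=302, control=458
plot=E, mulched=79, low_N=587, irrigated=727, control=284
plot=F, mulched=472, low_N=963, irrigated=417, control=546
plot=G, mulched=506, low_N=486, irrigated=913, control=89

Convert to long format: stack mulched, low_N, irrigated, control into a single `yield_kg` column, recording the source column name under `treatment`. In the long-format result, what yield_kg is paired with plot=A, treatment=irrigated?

Unpivoting turns each (plot, wide-column) pair into one long row.
The wide cell at row A, column irrigated holds 744, so the long row (A, irrigated) has yield_kg=744.

744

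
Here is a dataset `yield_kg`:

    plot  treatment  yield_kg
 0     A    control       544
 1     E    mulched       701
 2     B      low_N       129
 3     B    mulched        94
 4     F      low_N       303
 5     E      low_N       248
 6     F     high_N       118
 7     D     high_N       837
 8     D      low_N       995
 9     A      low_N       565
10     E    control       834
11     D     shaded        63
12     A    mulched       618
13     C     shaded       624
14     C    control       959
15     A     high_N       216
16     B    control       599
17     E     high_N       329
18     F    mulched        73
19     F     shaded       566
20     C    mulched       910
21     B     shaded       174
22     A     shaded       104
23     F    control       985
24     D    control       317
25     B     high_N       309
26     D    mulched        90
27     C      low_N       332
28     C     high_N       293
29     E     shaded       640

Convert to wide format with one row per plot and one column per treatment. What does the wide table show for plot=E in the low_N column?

248

Wide layout: rows indexed by plot, columns are the 5 distinct treatment values (control, mulched, low_N, high_N, shaded).
Cell (plot=E, treatment=low_N) draws from the long row where plot=E and treatment=low_N, which has yield_kg=248.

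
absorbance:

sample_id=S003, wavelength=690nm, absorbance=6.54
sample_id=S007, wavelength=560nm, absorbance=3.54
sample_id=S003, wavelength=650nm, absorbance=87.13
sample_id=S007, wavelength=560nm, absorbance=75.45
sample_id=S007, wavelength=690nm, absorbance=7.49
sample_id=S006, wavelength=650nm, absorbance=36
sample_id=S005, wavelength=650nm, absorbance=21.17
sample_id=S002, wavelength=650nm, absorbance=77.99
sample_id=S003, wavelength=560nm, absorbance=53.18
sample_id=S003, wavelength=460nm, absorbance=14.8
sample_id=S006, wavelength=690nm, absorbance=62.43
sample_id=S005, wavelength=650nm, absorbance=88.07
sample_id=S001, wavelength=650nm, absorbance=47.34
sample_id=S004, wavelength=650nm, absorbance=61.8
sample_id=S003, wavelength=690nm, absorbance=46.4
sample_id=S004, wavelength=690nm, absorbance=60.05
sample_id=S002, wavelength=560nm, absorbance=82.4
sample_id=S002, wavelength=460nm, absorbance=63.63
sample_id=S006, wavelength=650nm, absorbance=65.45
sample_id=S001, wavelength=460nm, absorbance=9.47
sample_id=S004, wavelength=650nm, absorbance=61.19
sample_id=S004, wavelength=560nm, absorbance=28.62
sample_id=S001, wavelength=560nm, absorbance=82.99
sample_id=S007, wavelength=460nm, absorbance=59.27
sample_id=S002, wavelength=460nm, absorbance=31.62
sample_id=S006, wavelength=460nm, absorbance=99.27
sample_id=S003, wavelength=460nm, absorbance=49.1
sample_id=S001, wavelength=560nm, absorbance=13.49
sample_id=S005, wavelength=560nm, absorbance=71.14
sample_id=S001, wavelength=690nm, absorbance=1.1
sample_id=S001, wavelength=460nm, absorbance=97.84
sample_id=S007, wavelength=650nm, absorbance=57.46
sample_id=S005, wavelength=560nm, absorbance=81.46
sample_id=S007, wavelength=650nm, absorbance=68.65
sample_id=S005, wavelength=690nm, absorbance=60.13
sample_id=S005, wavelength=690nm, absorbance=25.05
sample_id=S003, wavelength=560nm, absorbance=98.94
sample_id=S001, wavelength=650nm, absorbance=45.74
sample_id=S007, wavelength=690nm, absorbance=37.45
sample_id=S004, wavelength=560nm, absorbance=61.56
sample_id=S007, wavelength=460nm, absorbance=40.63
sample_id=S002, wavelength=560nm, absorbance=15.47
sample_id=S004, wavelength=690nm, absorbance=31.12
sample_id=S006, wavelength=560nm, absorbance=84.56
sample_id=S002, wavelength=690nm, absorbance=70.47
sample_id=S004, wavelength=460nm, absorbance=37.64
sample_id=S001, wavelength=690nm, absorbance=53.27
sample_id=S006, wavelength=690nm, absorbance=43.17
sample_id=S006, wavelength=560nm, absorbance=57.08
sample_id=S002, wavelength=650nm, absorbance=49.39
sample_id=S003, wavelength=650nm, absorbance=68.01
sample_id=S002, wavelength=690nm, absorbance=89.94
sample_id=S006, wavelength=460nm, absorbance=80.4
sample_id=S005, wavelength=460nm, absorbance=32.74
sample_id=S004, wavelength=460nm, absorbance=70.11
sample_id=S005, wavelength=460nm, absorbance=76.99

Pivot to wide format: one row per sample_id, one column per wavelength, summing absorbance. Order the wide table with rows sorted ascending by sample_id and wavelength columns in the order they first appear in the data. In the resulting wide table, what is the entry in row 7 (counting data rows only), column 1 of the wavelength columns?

With rows sorted ascending by sample_id, row 7 is sample_id=S007. wavelength columns in first-appearance order: 690nm, 560nm, 650nm, 460nm; column 1 is 690nm.
Long rows with sample_id=S007, wavelength=690nm: 7.49 + 37.45 = 44.94.

44.94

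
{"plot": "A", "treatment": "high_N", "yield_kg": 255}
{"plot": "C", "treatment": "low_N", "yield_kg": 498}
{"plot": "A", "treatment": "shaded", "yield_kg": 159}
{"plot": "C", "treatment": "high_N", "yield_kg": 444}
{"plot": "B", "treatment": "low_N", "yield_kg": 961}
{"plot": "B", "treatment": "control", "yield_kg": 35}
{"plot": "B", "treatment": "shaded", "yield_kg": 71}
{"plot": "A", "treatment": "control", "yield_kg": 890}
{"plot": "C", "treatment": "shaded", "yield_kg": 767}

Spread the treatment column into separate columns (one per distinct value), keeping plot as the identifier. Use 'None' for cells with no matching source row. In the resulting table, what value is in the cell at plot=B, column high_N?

None

No long-format row has plot=B and treatment=high_N, so the cell is None.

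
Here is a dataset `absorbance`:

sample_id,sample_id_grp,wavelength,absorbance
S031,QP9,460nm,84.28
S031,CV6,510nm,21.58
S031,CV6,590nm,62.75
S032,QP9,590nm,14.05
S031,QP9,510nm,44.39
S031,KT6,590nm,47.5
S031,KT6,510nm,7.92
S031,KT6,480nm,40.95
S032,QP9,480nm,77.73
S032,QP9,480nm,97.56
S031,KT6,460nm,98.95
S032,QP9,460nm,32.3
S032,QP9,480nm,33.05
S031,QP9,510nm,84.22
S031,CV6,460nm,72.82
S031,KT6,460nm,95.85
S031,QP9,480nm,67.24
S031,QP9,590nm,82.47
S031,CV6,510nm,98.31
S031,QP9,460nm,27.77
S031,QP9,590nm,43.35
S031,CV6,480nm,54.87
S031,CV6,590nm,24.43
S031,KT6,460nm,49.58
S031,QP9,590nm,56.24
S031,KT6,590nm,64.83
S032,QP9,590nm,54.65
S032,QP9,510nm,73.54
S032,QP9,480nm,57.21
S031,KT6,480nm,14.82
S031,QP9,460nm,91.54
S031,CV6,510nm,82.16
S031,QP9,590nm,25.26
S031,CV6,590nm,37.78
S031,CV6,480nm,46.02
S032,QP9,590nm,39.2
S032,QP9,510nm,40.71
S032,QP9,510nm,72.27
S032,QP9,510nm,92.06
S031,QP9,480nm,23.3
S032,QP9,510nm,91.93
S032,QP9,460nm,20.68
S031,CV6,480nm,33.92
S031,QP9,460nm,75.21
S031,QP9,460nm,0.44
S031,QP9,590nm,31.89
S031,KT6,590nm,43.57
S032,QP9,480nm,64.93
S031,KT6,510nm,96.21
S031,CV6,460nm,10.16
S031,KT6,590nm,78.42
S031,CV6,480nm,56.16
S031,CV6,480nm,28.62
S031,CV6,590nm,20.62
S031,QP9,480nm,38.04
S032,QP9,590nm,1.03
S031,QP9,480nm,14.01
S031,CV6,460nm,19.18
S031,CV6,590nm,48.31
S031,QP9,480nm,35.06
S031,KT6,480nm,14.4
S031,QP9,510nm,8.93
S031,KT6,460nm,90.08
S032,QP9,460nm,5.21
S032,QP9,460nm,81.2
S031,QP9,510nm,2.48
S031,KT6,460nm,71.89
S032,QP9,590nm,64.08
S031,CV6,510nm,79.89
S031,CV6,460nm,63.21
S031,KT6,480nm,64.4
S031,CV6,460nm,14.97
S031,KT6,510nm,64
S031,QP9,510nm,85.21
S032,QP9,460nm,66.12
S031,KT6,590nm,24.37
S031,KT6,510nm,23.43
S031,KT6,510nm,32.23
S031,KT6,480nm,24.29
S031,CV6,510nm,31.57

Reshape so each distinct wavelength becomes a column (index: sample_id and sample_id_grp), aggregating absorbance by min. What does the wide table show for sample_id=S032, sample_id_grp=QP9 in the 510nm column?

40.71

Rows with sample_id=S032, sample_id_grp=QP9 and wavelength=510nm: absorbance values are 73.54, 40.71, 72.27, 92.06, 91.93.
min(73.54, 40.71, 72.27, 92.06, 91.93) = 40.71.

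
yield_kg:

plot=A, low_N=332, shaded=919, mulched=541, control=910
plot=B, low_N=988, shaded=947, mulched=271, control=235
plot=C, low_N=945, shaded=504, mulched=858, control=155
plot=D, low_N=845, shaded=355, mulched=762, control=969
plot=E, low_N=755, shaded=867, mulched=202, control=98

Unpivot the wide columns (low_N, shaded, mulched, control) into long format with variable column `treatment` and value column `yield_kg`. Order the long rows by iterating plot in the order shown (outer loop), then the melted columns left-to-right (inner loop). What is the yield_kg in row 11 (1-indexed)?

858

20 rows total (5 × 4). Row 11: index ⌊(11-1)/4⌋ = 2 into plot → C; (11-1) mod 4 = 2 into the melted columns → mulched.
So row 11 is (C, mulched, 858); yield_kg = 858.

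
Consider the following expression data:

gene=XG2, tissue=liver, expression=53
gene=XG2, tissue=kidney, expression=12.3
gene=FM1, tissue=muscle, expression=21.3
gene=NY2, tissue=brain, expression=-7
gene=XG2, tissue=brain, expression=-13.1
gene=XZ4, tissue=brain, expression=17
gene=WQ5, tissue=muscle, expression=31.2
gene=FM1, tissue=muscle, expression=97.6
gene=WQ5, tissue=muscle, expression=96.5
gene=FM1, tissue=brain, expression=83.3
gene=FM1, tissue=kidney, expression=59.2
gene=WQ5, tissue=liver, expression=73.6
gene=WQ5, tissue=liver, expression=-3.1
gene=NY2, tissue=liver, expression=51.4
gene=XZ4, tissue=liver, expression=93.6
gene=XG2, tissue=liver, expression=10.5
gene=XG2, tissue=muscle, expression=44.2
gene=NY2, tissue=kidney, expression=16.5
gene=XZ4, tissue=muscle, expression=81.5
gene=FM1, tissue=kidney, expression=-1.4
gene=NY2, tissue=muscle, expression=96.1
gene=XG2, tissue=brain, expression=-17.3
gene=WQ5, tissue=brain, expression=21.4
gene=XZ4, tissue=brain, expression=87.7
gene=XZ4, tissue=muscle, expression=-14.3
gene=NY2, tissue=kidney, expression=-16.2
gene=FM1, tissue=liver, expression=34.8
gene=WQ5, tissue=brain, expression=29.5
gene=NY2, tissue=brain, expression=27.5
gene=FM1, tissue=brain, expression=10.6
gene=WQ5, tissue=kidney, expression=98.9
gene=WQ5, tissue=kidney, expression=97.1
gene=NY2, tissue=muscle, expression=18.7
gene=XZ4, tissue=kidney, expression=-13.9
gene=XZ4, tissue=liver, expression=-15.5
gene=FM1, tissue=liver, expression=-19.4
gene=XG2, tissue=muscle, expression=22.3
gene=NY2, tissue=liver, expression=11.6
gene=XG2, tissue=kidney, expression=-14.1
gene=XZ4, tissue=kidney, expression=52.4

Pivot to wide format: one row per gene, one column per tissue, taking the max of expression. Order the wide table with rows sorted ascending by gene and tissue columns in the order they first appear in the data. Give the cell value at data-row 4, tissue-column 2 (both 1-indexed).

With rows sorted ascending by gene, row 4 is gene=XG2. tissue columns in first-appearance order: liver, kidney, muscle, brain; column 2 is kidney.
Long rows with gene=XG2, tissue=kidney: max(12.3, -14.1) = 12.3.

12.3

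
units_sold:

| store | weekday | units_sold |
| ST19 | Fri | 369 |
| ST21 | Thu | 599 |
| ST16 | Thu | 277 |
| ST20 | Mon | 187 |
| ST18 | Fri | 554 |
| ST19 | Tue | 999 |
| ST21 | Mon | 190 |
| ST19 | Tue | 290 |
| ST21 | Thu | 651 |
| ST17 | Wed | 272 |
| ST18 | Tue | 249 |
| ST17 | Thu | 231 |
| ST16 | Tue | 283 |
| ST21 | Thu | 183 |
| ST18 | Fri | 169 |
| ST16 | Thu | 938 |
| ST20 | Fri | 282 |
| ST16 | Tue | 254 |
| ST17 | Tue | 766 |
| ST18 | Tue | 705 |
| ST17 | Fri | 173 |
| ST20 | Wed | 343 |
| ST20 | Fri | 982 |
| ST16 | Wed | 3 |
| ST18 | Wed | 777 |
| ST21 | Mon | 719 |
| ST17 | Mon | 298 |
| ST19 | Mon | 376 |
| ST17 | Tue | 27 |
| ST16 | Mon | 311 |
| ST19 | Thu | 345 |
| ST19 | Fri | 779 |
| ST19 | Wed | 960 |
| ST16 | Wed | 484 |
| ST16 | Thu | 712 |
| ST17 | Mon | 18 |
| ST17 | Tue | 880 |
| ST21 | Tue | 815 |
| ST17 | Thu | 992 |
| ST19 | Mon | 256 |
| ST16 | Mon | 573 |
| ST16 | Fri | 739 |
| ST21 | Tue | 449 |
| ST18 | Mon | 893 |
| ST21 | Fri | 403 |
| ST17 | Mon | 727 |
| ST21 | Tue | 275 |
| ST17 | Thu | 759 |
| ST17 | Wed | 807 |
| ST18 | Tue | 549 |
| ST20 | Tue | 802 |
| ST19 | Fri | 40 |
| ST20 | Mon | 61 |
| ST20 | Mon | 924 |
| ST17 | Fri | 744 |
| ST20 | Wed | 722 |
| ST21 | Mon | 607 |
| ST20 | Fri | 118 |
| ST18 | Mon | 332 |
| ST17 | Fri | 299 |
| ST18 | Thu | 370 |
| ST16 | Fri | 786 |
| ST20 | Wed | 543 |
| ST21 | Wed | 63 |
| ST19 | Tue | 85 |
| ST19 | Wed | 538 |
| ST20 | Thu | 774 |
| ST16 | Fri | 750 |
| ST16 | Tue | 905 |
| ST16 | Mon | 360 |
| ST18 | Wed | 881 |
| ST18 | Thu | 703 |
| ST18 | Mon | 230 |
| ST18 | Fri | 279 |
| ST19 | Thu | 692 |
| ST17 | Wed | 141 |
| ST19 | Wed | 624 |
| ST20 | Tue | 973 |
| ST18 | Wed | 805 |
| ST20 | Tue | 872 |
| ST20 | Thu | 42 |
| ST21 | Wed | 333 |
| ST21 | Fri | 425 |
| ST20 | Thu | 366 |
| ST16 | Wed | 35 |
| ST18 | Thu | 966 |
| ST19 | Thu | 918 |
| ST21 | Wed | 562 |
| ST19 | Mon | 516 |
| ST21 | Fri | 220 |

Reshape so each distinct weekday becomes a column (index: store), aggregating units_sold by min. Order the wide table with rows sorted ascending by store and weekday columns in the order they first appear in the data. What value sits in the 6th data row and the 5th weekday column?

With rows sorted ascending by store, row 6 is store=ST21. weekday columns in first-appearance order: Fri, Thu, Mon, Tue, Wed; column 5 is Wed.
Long rows with store=ST21, weekday=Wed: min(63, 333, 562) = 63.

63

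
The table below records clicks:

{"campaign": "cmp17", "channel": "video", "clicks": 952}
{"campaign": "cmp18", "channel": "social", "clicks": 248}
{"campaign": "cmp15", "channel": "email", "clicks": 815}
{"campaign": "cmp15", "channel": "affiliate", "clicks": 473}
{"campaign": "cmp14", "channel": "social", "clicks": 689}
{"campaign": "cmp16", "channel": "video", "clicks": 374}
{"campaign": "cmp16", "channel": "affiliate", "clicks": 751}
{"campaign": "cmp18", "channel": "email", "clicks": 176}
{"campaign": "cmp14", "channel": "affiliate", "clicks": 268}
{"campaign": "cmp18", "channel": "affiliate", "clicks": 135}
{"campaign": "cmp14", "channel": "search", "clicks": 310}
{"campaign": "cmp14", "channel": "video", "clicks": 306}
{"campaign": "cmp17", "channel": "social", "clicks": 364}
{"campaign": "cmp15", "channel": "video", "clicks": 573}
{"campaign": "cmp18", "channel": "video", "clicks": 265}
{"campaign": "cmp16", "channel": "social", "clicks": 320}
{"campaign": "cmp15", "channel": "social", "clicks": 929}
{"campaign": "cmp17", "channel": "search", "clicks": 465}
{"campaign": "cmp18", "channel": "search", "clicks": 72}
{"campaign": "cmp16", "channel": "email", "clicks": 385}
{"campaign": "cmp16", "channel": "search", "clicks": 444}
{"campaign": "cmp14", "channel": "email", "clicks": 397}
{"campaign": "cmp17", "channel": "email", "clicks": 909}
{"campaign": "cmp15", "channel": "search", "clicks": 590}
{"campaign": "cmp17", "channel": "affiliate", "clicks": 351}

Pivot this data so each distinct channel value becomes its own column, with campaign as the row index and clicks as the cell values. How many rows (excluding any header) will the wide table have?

5

5 distinct campaign values → 5 rows.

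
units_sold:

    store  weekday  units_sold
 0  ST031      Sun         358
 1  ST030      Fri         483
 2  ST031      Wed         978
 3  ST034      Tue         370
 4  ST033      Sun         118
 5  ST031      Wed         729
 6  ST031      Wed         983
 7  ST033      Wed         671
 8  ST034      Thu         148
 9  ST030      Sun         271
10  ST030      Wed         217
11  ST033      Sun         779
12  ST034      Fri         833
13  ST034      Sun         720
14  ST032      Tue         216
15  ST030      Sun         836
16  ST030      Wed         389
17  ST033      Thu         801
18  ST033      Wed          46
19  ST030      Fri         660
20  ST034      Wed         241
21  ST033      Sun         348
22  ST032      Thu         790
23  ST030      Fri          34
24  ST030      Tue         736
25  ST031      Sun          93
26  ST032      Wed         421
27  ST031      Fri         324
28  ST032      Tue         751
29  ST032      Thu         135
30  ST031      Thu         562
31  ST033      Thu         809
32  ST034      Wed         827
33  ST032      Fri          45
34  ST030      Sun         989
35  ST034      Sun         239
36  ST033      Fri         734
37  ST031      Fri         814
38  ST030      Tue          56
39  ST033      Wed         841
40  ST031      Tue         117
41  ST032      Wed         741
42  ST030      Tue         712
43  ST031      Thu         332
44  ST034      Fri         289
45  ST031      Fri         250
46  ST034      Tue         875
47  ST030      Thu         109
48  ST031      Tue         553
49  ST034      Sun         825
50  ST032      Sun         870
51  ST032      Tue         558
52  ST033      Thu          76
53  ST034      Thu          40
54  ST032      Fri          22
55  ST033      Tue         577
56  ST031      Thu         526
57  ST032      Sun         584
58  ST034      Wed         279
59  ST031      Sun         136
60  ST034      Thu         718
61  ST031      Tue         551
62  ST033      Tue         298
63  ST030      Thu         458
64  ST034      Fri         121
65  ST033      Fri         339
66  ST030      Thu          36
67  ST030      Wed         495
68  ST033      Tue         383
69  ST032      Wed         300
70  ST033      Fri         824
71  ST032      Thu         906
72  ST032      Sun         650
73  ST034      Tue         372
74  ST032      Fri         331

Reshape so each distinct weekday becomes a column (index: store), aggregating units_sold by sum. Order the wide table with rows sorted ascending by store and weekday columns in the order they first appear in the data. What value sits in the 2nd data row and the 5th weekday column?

1420

With rows sorted ascending by store, row 2 is store=ST031. weekday columns in first-appearance order: Sun, Fri, Wed, Tue, Thu; column 5 is Thu.
Long rows with store=ST031, weekday=Thu: 562 + 332 + 526 = 1420.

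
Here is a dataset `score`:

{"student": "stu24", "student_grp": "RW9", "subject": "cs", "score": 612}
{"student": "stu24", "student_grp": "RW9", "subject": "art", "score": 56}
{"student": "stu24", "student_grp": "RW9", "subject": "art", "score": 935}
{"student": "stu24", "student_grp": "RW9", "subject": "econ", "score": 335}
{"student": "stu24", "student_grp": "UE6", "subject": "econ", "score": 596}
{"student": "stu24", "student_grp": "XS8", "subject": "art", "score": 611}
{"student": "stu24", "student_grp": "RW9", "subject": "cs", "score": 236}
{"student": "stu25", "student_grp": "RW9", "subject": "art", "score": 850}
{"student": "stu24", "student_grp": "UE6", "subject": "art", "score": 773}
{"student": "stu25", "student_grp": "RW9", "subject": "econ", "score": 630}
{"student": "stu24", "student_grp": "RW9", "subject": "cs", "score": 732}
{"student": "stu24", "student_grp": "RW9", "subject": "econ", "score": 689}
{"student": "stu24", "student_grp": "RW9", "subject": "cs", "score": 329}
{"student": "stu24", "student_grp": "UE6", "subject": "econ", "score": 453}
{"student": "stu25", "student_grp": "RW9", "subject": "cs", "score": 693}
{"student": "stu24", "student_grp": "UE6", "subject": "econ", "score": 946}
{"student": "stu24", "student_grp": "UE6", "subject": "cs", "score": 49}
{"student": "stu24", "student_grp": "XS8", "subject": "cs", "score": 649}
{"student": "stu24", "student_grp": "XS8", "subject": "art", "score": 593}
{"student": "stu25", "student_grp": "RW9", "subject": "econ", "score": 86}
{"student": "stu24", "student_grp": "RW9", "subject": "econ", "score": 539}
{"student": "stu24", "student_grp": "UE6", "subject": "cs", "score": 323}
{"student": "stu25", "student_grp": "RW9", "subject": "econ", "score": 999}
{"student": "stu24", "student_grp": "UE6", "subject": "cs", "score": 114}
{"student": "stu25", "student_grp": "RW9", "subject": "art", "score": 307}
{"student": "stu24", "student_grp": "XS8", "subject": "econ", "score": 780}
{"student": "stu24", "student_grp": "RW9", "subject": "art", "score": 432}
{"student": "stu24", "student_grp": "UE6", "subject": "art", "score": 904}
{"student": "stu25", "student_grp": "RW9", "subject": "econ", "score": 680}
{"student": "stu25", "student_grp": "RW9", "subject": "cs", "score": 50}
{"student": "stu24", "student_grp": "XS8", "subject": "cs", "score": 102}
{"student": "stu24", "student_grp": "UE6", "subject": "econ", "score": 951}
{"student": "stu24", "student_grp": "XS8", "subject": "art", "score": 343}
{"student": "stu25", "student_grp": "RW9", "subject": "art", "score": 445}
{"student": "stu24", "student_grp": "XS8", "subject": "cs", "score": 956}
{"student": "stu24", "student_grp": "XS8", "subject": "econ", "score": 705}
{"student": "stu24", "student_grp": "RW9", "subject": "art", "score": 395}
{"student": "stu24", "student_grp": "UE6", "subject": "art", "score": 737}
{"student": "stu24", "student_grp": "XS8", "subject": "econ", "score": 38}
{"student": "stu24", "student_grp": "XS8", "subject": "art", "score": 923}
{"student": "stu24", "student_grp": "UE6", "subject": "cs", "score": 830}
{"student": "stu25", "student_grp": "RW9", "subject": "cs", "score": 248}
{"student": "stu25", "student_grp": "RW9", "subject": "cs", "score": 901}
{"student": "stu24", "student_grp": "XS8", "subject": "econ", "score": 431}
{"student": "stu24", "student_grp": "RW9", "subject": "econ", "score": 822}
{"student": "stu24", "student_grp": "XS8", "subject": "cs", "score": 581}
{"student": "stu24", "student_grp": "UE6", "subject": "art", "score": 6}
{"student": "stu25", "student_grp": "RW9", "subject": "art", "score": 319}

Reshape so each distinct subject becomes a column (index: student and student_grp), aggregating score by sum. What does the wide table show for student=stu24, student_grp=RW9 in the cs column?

Rows with student=stu24, student_grp=RW9 and subject=cs: score values are 612, 236, 732, 329.
612 + 236 + 732 + 329 = 1909.

1909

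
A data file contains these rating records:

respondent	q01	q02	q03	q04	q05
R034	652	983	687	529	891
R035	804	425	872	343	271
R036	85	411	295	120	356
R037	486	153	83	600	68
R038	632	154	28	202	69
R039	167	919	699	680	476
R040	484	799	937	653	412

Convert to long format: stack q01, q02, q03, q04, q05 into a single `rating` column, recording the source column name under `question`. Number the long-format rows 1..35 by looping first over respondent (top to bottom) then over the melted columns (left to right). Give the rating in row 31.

484

35 rows total (7 × 5). Row 31: index ⌊(31-1)/5⌋ = 6 into respondent → R040; (31-1) mod 5 = 0 into the melted columns → q01.
So row 31 is (R040, q01, 484); rating = 484.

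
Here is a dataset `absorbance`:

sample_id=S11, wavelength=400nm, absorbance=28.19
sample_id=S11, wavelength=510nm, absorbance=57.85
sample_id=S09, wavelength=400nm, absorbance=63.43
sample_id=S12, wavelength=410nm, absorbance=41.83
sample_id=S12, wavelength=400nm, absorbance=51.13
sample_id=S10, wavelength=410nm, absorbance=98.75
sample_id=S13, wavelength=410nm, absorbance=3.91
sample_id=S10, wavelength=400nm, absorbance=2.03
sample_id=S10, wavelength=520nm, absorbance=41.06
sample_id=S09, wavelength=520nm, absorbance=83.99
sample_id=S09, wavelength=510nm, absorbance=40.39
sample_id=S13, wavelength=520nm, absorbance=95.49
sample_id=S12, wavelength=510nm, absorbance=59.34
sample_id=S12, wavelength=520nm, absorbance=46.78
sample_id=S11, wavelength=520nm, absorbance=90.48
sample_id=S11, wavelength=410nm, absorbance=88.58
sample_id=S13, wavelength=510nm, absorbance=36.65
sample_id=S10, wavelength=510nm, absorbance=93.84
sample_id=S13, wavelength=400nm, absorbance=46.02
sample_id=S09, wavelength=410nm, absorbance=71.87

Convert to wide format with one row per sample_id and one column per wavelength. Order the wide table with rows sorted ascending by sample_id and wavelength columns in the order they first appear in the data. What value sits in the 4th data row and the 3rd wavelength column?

With rows sorted ascending by sample_id, row 4 is sample_id=S12. wavelength columns in first-appearance order: 400nm, 510nm, 410nm, 520nm; column 3 is 410nm.
Long rows with sample_id=S12, wavelength=410nm: absorbance = 41.83.

41.83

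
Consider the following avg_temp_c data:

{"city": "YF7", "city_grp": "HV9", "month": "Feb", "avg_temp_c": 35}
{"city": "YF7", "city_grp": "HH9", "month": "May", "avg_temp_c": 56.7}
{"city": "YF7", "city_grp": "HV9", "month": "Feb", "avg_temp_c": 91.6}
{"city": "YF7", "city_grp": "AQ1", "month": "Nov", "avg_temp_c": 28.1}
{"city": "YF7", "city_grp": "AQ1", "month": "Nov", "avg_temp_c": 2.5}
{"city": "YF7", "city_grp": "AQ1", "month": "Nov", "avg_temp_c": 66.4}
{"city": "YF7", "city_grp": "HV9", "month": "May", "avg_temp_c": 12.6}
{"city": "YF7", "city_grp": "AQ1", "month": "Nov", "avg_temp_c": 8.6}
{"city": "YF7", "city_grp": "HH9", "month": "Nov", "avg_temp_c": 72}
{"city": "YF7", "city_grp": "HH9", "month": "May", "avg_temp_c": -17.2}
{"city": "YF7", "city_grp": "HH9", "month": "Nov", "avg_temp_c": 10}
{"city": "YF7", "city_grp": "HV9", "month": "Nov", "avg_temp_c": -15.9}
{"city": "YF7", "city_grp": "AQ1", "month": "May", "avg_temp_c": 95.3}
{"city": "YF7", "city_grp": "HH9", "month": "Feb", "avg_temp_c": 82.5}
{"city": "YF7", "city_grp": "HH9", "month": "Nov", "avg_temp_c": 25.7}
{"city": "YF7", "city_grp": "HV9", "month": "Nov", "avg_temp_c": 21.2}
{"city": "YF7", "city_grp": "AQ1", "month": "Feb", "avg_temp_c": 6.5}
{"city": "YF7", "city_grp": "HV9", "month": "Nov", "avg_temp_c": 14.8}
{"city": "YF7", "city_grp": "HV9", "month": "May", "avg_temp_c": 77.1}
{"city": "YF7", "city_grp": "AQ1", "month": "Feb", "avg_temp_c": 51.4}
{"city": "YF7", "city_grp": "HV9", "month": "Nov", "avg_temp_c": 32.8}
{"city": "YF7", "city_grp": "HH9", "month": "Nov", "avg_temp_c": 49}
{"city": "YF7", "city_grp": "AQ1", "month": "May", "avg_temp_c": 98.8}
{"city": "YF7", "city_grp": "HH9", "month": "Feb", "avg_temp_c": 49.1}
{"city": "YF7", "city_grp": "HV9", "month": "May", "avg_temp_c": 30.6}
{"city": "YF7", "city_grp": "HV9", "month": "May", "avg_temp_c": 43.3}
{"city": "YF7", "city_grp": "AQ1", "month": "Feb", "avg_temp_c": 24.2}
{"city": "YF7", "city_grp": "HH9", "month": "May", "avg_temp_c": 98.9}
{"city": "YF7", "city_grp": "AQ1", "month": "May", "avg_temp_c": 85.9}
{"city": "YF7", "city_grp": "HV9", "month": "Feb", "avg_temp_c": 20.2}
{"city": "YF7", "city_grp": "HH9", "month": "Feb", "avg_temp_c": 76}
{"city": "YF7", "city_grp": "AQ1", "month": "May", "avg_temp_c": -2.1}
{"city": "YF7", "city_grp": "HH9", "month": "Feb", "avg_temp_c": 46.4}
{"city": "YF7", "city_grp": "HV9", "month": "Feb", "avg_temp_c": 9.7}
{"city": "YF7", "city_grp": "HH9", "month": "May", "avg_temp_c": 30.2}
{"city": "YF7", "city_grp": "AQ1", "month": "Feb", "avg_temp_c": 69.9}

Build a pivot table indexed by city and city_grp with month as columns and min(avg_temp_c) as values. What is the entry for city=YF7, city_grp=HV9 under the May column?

12.6

Rows with city=YF7, city_grp=HV9 and month=May: avg_temp_c values are 12.6, 77.1, 30.6, 43.3.
min(12.6, 77.1, 30.6, 43.3) = 12.6.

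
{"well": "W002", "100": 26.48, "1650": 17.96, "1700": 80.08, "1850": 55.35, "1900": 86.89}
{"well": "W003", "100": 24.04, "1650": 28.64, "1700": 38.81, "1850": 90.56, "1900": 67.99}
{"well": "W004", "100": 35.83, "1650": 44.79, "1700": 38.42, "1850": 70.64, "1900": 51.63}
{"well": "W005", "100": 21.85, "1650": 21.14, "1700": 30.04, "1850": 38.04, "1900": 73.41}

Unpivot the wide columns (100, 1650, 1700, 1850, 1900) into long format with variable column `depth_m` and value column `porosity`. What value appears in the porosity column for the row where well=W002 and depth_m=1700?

80.08

Unpivoting turns each (well, wide-column) pair into one long row.
The wide cell at row W002, column 1700 holds 80.08, so the long row (W002, 1700) has porosity=80.08.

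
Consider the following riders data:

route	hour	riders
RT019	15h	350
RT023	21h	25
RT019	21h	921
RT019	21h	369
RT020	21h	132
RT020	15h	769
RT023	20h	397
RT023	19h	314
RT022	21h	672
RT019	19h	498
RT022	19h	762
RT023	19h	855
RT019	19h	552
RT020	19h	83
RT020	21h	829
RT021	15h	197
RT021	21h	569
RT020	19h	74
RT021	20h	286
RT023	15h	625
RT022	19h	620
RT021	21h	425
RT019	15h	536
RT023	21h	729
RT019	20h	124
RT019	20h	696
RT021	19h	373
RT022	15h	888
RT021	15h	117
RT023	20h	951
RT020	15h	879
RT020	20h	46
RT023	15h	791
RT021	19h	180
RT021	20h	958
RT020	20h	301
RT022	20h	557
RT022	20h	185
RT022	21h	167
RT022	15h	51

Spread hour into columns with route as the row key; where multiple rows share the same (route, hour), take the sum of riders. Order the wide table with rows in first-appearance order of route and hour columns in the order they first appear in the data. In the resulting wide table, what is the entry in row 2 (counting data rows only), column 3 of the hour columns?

With rows in first-appearance order of route, row 2 is route=RT023. hour columns in first-appearance order: 15h, 21h, 20h, 19h; column 3 is 20h.
Long rows with route=RT023, hour=20h: 397 + 951 = 1348.

1348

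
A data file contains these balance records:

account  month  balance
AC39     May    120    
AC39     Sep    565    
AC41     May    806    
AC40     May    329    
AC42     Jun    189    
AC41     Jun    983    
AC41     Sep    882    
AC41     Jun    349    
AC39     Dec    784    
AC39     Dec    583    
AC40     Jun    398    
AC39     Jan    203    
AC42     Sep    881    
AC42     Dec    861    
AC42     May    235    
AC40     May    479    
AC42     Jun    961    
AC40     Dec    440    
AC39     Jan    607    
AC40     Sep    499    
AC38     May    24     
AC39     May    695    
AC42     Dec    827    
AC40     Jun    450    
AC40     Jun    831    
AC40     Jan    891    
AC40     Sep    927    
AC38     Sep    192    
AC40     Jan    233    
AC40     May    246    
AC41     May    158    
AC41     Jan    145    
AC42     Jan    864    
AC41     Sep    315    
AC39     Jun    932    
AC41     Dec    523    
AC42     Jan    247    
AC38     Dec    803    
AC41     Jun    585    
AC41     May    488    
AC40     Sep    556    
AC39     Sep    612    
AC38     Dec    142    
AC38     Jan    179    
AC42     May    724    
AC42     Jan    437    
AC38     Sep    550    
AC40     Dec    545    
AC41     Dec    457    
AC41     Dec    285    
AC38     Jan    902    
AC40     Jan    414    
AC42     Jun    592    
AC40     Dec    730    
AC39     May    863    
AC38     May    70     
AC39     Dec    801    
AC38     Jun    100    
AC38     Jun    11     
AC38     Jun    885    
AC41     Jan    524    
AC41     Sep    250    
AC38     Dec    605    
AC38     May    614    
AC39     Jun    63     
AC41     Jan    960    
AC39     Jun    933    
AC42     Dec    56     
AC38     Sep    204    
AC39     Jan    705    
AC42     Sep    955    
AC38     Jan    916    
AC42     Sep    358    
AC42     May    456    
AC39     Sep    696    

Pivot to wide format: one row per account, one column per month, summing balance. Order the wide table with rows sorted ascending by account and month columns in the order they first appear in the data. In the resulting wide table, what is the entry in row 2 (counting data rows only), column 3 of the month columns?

1928

With rows sorted ascending by account, row 2 is account=AC39. month columns in first-appearance order: May, Sep, Jun, Dec, Jan; column 3 is Jun.
Long rows with account=AC39, month=Jun: 932 + 63 + 933 = 1928.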